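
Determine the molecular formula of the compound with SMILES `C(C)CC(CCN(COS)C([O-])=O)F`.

Heavy atoms from the SMILES: 8 C, 1 F, 1 N, 3 O, 1 S.
Implicit hydrogens by atom environment:
  5 × C: 2 H each → 10
  2 × O: no H
  1 × C: 3 H
  1 × C: 1 H
  1 × C: no H
  1 × F: no H
  1 × N: no H
  1 × O (charge -1): no H
  1 × S: 1 H
  Total hydrogens = 15.
Net charge -1.
Molecular formula: C8H15FNO3S-

C8H15FNO3S-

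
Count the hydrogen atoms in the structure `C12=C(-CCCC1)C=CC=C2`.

12

Hydrogens are implicit in SMILES; fill each atom to its normal valence:
  4 × C: 2 H each → 8
  4 × C (aromatic): 1 H each → 4
  2 × C (aromatic): no H
  Total hydrogens = 12.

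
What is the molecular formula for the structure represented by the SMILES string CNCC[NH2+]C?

Heavy atoms from the SMILES: 4 C, 2 N.
Implicit hydrogens by atom environment:
  2 × C: 3 H each → 6
  2 × C: 2 H each → 4
  1 × N (charge +1): 2 H
  1 × N: 1 H
  Total hydrogens = 13.
Net charge +1.
Molecular formula: C4H13N2+

C4H13N2+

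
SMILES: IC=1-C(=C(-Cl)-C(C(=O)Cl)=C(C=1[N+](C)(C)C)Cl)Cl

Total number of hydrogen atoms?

9

Hydrogens are implicit in SMILES; fill each atom to its normal valence:
  6 × C (aromatic): no H
  4 × Cl: no H
  3 × C: 3 H each → 9
  1 × C: no H
  1 × I: no H
  1 × N (charge +1): no H
  1 × O: no H
  Total hydrogens = 9.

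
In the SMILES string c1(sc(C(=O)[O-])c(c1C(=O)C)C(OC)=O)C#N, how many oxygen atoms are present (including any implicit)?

5

The symbol for oxygen appears 5 times in the SMILES.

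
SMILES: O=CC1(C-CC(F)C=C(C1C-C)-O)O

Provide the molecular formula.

Heavy atoms from the SMILES: 10 C, 1 F, 3 O.
Implicit hydrogens by atom environment:
  4 × C: 1 H each → 4
  3 × C: 2 H each → 6
  2 × C: no H
  2 × O: 1 H each → 2
  1 × C: 3 H
  1 × F: no H
  1 × O: no H
  Total hydrogens = 15.
Molecular formula: C10H15FO3

C10H15FO3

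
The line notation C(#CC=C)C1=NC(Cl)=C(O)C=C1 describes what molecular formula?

C9H6ClNO

Heavy atoms from the SMILES: 9 C, 1 Cl, 1 N, 1 O.
Implicit hydrogens by atom environment:
  3 × C (aromatic): no H
  2 × C (aromatic): 1 H each → 2
  2 × C: no H
  1 × C: 2 H
  1 × C: 1 H
  1 × Cl: no H
  1 × N (aromatic): no H
  1 × O: 1 H
  Total hydrogens = 6.
Molecular formula: C9H6ClNO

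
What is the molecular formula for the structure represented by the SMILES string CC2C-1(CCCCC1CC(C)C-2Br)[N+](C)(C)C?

Heavy atoms from the SMILES: 1 Br, 15 C, 1 N.
Implicit hydrogens by atom environment:
  5 × C: 3 H each → 15
  5 × C: 2 H each → 10
  4 × C: 1 H each → 4
  1 × Br: no H
  1 × C: no H
  1 × N (charge +1): no H
  Total hydrogens = 29.
Net charge +1.
Molecular formula: C15H29BrN+

C15H29BrN+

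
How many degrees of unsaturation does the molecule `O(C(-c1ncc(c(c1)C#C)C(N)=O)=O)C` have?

8

Molecular formula from the SMILES: C10H8N2O3.
DoU = (2C + 2 + N − H − X)/2 = (2·10 + 2 + 2 − 8 − 0)/2 = 16/2 = 8.
(Structurally: 1 ring(s) + 7 π bond(s) = 8.)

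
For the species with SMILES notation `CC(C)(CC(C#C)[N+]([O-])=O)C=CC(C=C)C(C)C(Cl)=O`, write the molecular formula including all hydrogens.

Heavy atoms from the SMILES: 15 C, 1 Cl, 1 N, 3 O.
Implicit hydrogens by atom environment:
  7 × C: 1 H each → 7
  3 × C: 3 H each → 9
  3 × C: no H
  2 × C: 2 H each → 4
  2 × O: no H
  1 × Cl: no H
  1 × N (charge +1): no H
  1 × O (charge -1): no H
  Total hydrogens = 20.
Molecular formula: C15H20ClNO3

C15H20ClNO3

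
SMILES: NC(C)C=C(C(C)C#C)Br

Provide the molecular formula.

C8H12BrN

Heavy atoms from the SMILES: 1 Br, 8 C, 1 N.
Implicit hydrogens by atom environment:
  4 × C: 1 H each → 4
  2 × C: 3 H each → 6
  2 × C: no H
  1 × Br: no H
  1 × N: 2 H
  Total hydrogens = 12.
Molecular formula: C8H12BrN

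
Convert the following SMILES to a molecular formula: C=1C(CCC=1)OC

C6H10O

Heavy atoms from the SMILES: 6 C, 1 O.
Implicit hydrogens by atom environment:
  3 × C: 1 H each → 3
  2 × C: 2 H each → 4
  1 × C: 3 H
  1 × O: no H
  Total hydrogens = 10.
Molecular formula: C6H10O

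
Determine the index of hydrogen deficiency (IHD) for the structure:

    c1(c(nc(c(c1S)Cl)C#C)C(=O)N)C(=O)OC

8

Molecular formula from the SMILES: C10H7ClN2O3S.
DoU = (2C + 2 + N − H − X)/2 = (2·10 + 2 + 2 − 7 − 1)/2 = 16/2 = 8.
(Structurally: 1 ring(s) + 7 π bond(s) = 8.)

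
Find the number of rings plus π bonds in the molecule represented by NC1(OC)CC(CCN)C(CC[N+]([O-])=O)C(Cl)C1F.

2

Molecular formula from the SMILES: C11H21ClFN3O3.
DoU = (2C + 2 + N − H − X)/2 = (2·11 + 2 + 3 − 21 − 2)/2 = 4/2 = 2.
(Structurally: 1 ring(s) + 1 π bond(s) = 2.)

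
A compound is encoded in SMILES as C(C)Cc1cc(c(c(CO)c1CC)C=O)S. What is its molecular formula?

Heavy atoms from the SMILES: 13 C, 2 O, 1 S.
Implicit hydrogens by atom environment:
  5 × C (aromatic): no H
  4 × C: 2 H each → 8
  2 × C: 3 H each → 6
  1 × C (aromatic): 1 H
  1 × C: 1 H
  1 × O: 1 H
  1 × O: no H
  1 × S: 1 H
  Total hydrogens = 18.
Molecular formula: C13H18O2S

C13H18O2S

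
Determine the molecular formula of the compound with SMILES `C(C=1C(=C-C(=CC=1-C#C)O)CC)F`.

C11H11FO

Heavy atoms from the SMILES: 11 C, 1 F, 1 O.
Implicit hydrogens by atom environment:
  4 × C (aromatic): no H
  2 × C: 2 H each → 4
  2 × C (aromatic): 1 H each → 2
  1 × C: 3 H
  1 × C: 1 H
  1 × C: no H
  1 × F: no H
  1 × O: 1 H
  Total hydrogens = 11.
Molecular formula: C11H11FO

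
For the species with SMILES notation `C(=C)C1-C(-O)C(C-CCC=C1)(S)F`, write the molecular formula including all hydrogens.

C10H15FOS

Heavy atoms from the SMILES: 10 C, 1 F, 1 O, 1 S.
Implicit hydrogens by atom environment:
  5 × C: 1 H each → 5
  4 × C: 2 H each → 8
  1 × C: no H
  1 × F: no H
  1 × O: 1 H
  1 × S: 1 H
  Total hydrogens = 15.
Molecular formula: C10H15FOS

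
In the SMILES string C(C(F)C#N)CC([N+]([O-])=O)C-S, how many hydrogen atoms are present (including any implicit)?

Hydrogens are implicit in SMILES; fill each atom to its normal valence:
  3 × C: 2 H each → 6
  2 × C: 1 H each → 2
  1 × C: no H
  1 × F: no H
  1 × N: no H
  1 × N (charge +1): no H
  1 × O: no H
  1 × O (charge -1): no H
  1 × S: 1 H
  Total hydrogens = 9.

9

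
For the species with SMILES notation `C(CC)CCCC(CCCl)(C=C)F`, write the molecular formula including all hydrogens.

C11H20ClF

Heavy atoms from the SMILES: 11 C, 1 Cl, 1 F.
Implicit hydrogens by atom environment:
  8 × C: 2 H each → 16
  1 × C: 3 H
  1 × C: 1 H
  1 × C: no H
  1 × Cl: no H
  1 × F: no H
  Total hydrogens = 20.
Molecular formula: C11H20ClF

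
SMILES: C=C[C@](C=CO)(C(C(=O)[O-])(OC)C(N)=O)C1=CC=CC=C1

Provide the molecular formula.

C15H16NO5-

Heavy atoms from the SMILES: 15 C, 1 N, 5 O.
Implicit hydrogens by atom environment:
  5 × C (aromatic): 1 H each → 5
  4 × C: no H
  3 × C: 1 H each → 3
  3 × O: no H
  1 × C: 3 H
  1 × C: 2 H
  1 × C (aromatic): no H
  1 × N: 2 H
  1 × O: 1 H
  1 × O (charge -1): no H
  Total hydrogens = 16.
Net charge -1.
Molecular formula: C15H16NO5-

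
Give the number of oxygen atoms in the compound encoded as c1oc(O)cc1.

2

The symbol for oxygen appears 2 times in the SMILES.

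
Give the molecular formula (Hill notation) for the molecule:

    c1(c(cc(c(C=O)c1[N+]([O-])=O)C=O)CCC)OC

Heavy atoms from the SMILES: 12 C, 1 N, 5 O.
Implicit hydrogens by atom environment:
  5 × C (aromatic): no H
  4 × O: no H
  2 × C: 3 H each → 6
  2 × C: 2 H each → 4
  2 × C: 1 H each → 2
  1 × C (aromatic): 1 H
  1 × N (charge +1): no H
  1 × O (charge -1): no H
  Total hydrogens = 13.
Molecular formula: C12H13NO5

C12H13NO5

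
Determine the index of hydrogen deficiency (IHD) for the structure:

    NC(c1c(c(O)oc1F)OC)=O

4

Molecular formula from the SMILES: C6H6FNO4.
DoU = (2C + 2 + N − H − X)/2 = (2·6 + 2 + 1 − 6 − 1)/2 = 8/2 = 4.
(Structurally: 1 ring(s) + 3 π bond(s) = 4.)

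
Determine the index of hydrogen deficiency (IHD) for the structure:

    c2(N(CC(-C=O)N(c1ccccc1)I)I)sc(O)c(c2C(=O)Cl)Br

9

Molecular formula from the SMILES: C14H10BrClI2N2O3S.
DoU = (2C + 2 + N − H − X)/2 = (2·14 + 2 + 2 − 10 − 4)/2 = 18/2 = 9.
(Structurally: 2 ring(s) + 7 π bond(s) = 9.)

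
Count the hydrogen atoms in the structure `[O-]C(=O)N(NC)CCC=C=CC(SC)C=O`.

15

Hydrogens are implicit in SMILES; fill each atom to its normal valence:
  4 × C: 1 H each → 4
  2 × C: 3 H each → 6
  2 × C: 2 H each → 4
  2 × C: no H
  2 × O: no H
  1 × N: 1 H
  1 × N: no H
  1 × O (charge -1): no H
  1 × S: no H
  Total hydrogens = 15.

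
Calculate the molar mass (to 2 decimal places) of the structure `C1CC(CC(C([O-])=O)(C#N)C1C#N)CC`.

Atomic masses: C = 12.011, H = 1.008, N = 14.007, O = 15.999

Molecular formula: C11H13N2O2-.
M = 11×12.011 + 13×1.008 + 2×14.007 + 2×15.999 = 205.24 g/mol.

205.24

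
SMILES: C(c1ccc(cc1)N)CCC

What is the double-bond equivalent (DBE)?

4

Molecular formula from the SMILES: C10H15N.
DoU = (2C + 2 + N − H − X)/2 = (2·10 + 2 + 1 − 15 − 0)/2 = 8/2 = 4.
(Structurally: 1 ring(s) + 3 π bond(s) = 4.)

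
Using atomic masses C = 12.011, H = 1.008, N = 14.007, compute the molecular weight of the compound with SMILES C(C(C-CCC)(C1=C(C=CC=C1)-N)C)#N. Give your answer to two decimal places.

Molecular formula: C13H18N2.
M = 13×12.011 + 18×1.008 + 2×14.007 = 202.30 g/mol.

202.30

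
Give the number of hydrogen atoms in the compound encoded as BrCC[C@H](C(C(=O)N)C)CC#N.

13

Hydrogens are implicit in SMILES; fill each atom to its normal valence:
  3 × C: 2 H each → 6
  2 × C: 1 H each → 2
  2 × C: no H
  1 × Br: no H
  1 × C: 3 H
  1 × N: 2 H
  1 × N: no H
  1 × O: no H
  Total hydrogens = 13.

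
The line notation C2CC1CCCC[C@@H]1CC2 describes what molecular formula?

C10H18

Heavy atoms from the SMILES: 10 C.
Implicit hydrogens by atom environment:
  8 × C: 2 H each → 16
  2 × C: 1 H each → 2
  Total hydrogens = 18.
Molecular formula: C10H18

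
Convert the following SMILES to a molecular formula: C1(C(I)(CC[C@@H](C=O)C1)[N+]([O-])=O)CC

Heavy atoms from the SMILES: 9 C, 1 I, 1 N, 3 O.
Implicit hydrogens by atom environment:
  4 × C: 2 H each → 8
  3 × C: 1 H each → 3
  2 × O: no H
  1 × C: 3 H
  1 × C: no H
  1 × I: no H
  1 × N (charge +1): no H
  1 × O (charge -1): no H
  Total hydrogens = 14.
Molecular formula: C9H14INO3

C9H14INO3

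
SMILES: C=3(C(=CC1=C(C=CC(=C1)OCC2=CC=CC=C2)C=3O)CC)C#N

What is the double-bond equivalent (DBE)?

Molecular formula from the SMILES: C20H17NO2.
DoU = (2C + 2 + N − H − X)/2 = (2·20 + 2 + 1 − 17 − 0)/2 = 26/2 = 13.
(Structurally: 3 ring(s) + 10 π bond(s) = 13.)

13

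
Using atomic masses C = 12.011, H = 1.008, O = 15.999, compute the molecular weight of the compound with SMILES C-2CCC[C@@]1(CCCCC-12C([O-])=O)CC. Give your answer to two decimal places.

Molecular formula: C13H21O2-.
M = 13×12.011 + 21×1.008 + 2×15.999 = 209.31 g/mol.

209.31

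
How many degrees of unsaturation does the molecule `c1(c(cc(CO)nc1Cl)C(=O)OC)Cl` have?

5

Molecular formula from the SMILES: C8H7Cl2NO3.
DoU = (2C + 2 + N − H − X)/2 = (2·8 + 2 + 1 − 7 − 2)/2 = 10/2 = 5.
(Structurally: 1 ring(s) + 4 π bond(s) = 5.)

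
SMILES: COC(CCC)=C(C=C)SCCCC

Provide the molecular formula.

Heavy atoms from the SMILES: 12 C, 1 O, 1 S.
Implicit hydrogens by atom environment:
  6 × C: 2 H each → 12
  3 × C: 3 H each → 9
  2 × C: no H
  1 × C: 1 H
  1 × O: no H
  1 × S: no H
  Total hydrogens = 22.
Molecular formula: C12H22OS

C12H22OS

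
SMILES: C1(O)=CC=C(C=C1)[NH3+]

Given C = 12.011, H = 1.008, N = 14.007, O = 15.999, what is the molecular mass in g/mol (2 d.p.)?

110.14

Molecular formula: C6H8NO+.
M = 6×12.011 + 8×1.008 + 1×14.007 + 1×15.999 = 110.14 g/mol.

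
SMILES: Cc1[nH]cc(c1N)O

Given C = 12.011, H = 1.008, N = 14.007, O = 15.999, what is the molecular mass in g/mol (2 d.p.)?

Molecular formula: C5H8N2O.
M = 5×12.011 + 8×1.008 + 2×14.007 + 1×15.999 = 112.13 g/mol.

112.13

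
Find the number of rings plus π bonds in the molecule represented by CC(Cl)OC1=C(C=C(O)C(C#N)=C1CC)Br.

6

Molecular formula from the SMILES: C11H11BrClNO2.
DoU = (2C + 2 + N − H − X)/2 = (2·11 + 2 + 1 − 11 − 2)/2 = 12/2 = 6.
(Structurally: 1 ring(s) + 5 π bond(s) = 6.)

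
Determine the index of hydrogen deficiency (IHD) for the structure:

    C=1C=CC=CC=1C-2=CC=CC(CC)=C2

Molecular formula from the SMILES: C14H14.
DoU = (2C + 2 + N − H − X)/2 = (2·14 + 2 + 0 − 14 − 0)/2 = 16/2 = 8.
(Structurally: 2 ring(s) + 6 π bond(s) = 8.)

8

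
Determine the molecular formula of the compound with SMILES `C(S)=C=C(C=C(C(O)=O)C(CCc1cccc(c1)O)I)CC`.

C17H19IO3S

Heavy atoms from the SMILES: 17 C, 1 I, 3 O, 1 S.
Implicit hydrogens by atom environment:
  4 × C (aromatic): 1 H each → 4
  4 × C: no H
  3 × C: 2 H each → 6
  3 × C: 1 H each → 3
  2 × C (aromatic): no H
  2 × O: 1 H each → 2
  1 × C: 3 H
  1 × I: no H
  1 × O: no H
  1 × S: 1 H
  Total hydrogens = 19.
Molecular formula: C17H19IO3S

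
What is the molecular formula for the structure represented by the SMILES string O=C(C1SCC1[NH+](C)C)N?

Heavy atoms from the SMILES: 6 C, 2 N, 1 O, 1 S.
Implicit hydrogens by atom environment:
  2 × C: 3 H each → 6
  2 × C: 1 H each → 2
  1 × C: 2 H
  1 × C: no H
  1 × N: 2 H
  1 × N (charge +1): 1 H
  1 × O: no H
  1 × S: no H
  Total hydrogens = 13.
Net charge +1.
Molecular formula: C6H13N2OS+

C6H13N2OS+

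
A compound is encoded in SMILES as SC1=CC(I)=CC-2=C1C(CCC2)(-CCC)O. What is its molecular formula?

C13H17IOS

Heavy atoms from the SMILES: 13 C, 1 I, 1 O, 1 S.
Implicit hydrogens by atom environment:
  5 × C: 2 H each → 10
  4 × C (aromatic): no H
  2 × C (aromatic): 1 H each → 2
  1 × C: 3 H
  1 × C: no H
  1 × I: no H
  1 × O: 1 H
  1 × S: 1 H
  Total hydrogens = 17.
Molecular formula: C13H17IOS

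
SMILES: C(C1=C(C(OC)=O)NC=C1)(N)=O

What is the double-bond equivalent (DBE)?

Molecular formula from the SMILES: C7H8N2O3.
DoU = (2C + 2 + N − H − X)/2 = (2·7 + 2 + 2 − 8 − 0)/2 = 10/2 = 5.
(Structurally: 1 ring(s) + 4 π bond(s) = 5.)

5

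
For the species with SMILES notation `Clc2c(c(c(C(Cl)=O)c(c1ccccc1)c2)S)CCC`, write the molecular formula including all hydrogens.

Heavy atoms from the SMILES: 16 C, 2 Cl, 1 O, 1 S.
Implicit hydrogens by atom environment:
  6 × C (aromatic): 1 H each → 6
  6 × C (aromatic): no H
  2 × C: 2 H each → 4
  2 × Cl: no H
  1 × C: 3 H
  1 × C: no H
  1 × O: no H
  1 × S: 1 H
  Total hydrogens = 14.
Molecular formula: C16H14Cl2OS

C16H14Cl2OS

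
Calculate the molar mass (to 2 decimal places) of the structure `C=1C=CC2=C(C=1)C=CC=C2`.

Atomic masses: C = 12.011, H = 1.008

128.17

Molecular formula: C10H8.
M = 10×12.011 + 8×1.008 = 128.17 g/mol.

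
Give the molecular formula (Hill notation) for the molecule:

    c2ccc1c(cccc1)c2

Heavy atoms from the SMILES: 10 C.
Implicit hydrogens by atom environment:
  8 × C (aromatic): 1 H each → 8
  2 × C (aromatic): no H
  Total hydrogens = 8.
Molecular formula: C10H8

C10H8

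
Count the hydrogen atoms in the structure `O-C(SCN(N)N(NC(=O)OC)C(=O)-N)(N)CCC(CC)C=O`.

Hydrogens are implicit in SMILES; fill each atom to its normal valence:
  4 × C: 2 H each → 8
  4 × O: no H
  3 × C: no H
  3 × N: 2 H each → 6
  2 × C: 3 H each → 6
  2 × C: 1 H each → 2
  2 × N: no H
  1 × N: 1 H
  1 × O: 1 H
  1 × S: no H
  Total hydrogens = 24.

24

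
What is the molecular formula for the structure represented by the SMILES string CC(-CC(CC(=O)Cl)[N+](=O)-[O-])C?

Heavy atoms from the SMILES: 7 C, 1 Cl, 1 N, 3 O.
Implicit hydrogens by atom environment:
  2 × C: 3 H each → 6
  2 × C: 2 H each → 4
  2 × C: 1 H each → 2
  2 × O: no H
  1 × C: no H
  1 × Cl: no H
  1 × N (charge +1): no H
  1 × O (charge -1): no H
  Total hydrogens = 12.
Molecular formula: C7H12ClNO3

C7H12ClNO3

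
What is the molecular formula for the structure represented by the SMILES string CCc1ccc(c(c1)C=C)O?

C10H12O

Heavy atoms from the SMILES: 10 C, 1 O.
Implicit hydrogens by atom environment:
  3 × C (aromatic): 1 H each → 3
  3 × C (aromatic): no H
  2 × C: 2 H each → 4
  1 × C: 3 H
  1 × C: 1 H
  1 × O: 1 H
  Total hydrogens = 12.
Molecular formula: C10H12O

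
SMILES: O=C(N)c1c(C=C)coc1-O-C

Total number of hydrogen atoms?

9

Hydrogens are implicit in SMILES; fill each atom to its normal valence:
  3 × C (aromatic): no H
  2 × O: no H
  1 × C: 3 H
  1 × C: 2 H
  1 × C (aromatic): 1 H
  1 × C: 1 H
  1 × C: no H
  1 × N: 2 H
  1 × O (aromatic): no H
  Total hydrogens = 9.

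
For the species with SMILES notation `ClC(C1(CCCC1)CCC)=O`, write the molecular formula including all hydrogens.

Heavy atoms from the SMILES: 9 C, 1 Cl, 1 O.
Implicit hydrogens by atom environment:
  6 × C: 2 H each → 12
  2 × C: no H
  1 × C: 3 H
  1 × Cl: no H
  1 × O: no H
  Total hydrogens = 15.
Molecular formula: C9H15ClO

C9H15ClO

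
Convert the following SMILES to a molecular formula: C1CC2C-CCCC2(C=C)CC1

C12H20

Heavy atoms from the SMILES: 12 C.
Implicit hydrogens by atom environment:
  9 × C: 2 H each → 18
  2 × C: 1 H each → 2
  1 × C: no H
  Total hydrogens = 20.
Molecular formula: C12H20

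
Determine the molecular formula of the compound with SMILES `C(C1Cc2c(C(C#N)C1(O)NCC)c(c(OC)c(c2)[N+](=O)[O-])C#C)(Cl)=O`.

C17H16ClN3O5

Heavy atoms from the SMILES: 17 C, 1 Cl, 3 N, 5 O.
Implicit hydrogens by atom environment:
  5 × C (aromatic): no H
  4 × C: no H
  3 × C: 1 H each → 3
  3 × O: no H
  2 × C: 3 H each → 6
  2 × C: 2 H each → 4
  1 × C (aromatic): 1 H
  1 × Cl: no H
  1 × N: 1 H
  1 × N (charge +1): no H
  1 × N: no H
  1 × O: 1 H
  1 × O (charge -1): no H
  Total hydrogens = 16.
Molecular formula: C17H16ClN3O5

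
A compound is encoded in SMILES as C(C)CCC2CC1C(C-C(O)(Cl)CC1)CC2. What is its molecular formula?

Heavy atoms from the SMILES: 14 C, 1 Cl, 1 O.
Implicit hydrogens by atom environment:
  9 × C: 2 H each → 18
  3 × C: 1 H each → 3
  1 × C: 3 H
  1 × C: no H
  1 × Cl: no H
  1 × O: 1 H
  Total hydrogens = 25.
Molecular formula: C14H25ClO

C14H25ClO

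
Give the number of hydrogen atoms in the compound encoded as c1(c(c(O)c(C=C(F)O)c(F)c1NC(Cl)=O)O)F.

Hydrogens are implicit in SMILES; fill each atom to its normal valence:
  6 × C (aromatic): no H
  3 × F: no H
  3 × O: 1 H each → 3
  2 × C: no H
  1 × C: 1 H
  1 × Cl: no H
  1 × N: 1 H
  1 × O: no H
  Total hydrogens = 5.

5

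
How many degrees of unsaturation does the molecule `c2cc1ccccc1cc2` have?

7

Molecular formula from the SMILES: C10H8.
DoU = (2C + 2 + N − H − X)/2 = (2·10 + 2 + 0 − 8 − 0)/2 = 14/2 = 7.
(Structurally: 2 ring(s) + 5 π bond(s) = 7.)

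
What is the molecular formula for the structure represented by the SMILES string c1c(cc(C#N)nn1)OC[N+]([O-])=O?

Heavy atoms from the SMILES: 6 C, 4 N, 3 O.
Implicit hydrogens by atom environment:
  2 × C (aromatic): 1 H each → 2
  2 × C (aromatic): no H
  2 × N (aromatic): no H
  2 × O: no H
  1 × C: 2 H
  1 × C: no H
  1 × N: no H
  1 × N (charge +1): no H
  1 × O (charge -1): no H
  Total hydrogens = 4.
Molecular formula: C6H4N4O3

C6H4N4O3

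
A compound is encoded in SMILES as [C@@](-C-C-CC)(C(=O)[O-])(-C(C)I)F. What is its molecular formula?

C8H13FIO2-

Heavy atoms from the SMILES: 8 C, 1 F, 1 I, 2 O.
Implicit hydrogens by atom environment:
  3 × C: 2 H each → 6
  2 × C: 3 H each → 6
  2 × C: no H
  1 × C: 1 H
  1 × F: no H
  1 × I: no H
  1 × O: no H
  1 × O (charge -1): no H
  Total hydrogens = 13.
Net charge -1.
Molecular formula: C8H13FIO2-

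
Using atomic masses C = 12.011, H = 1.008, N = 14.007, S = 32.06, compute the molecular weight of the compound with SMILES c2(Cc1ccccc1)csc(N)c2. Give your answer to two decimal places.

189.28

Molecular formula: C11H11NS.
M = 11×12.011 + 11×1.008 + 1×14.007 + 1×32.06 = 189.28 g/mol.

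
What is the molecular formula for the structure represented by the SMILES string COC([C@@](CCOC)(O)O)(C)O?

C7H16O5

Heavy atoms from the SMILES: 7 C, 5 O.
Implicit hydrogens by atom environment:
  3 × C: 3 H each → 9
  3 × O: 1 H each → 3
  2 × C: 2 H each → 4
  2 × C: no H
  2 × O: no H
  Total hydrogens = 16.
Molecular formula: C7H16O5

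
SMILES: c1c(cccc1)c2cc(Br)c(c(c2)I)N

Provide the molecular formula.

Heavy atoms from the SMILES: 1 Br, 12 C, 1 I, 1 N.
Implicit hydrogens by atom environment:
  7 × C (aromatic): 1 H each → 7
  5 × C (aromatic): no H
  1 × Br: no H
  1 × I: no H
  1 × N: 2 H
  Total hydrogens = 9.
Molecular formula: C12H9BrIN

C12H9BrIN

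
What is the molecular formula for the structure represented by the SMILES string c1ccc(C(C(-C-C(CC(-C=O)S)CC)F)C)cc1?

C16H23FOS

Heavy atoms from the SMILES: 16 C, 1 F, 1 O, 1 S.
Implicit hydrogens by atom environment:
  5 × C: 1 H each → 5
  5 × C (aromatic): 1 H each → 5
  3 × C: 2 H each → 6
  2 × C: 3 H each → 6
  1 × C (aromatic): no H
  1 × F: no H
  1 × O: no H
  1 × S: 1 H
  Total hydrogens = 23.
Molecular formula: C16H23FOS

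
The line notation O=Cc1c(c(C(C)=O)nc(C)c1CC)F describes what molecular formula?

C11H12FNO2

Heavy atoms from the SMILES: 11 C, 1 F, 1 N, 2 O.
Implicit hydrogens by atom environment:
  5 × C (aromatic): no H
  3 × C: 3 H each → 9
  2 × O: no H
  1 × C: 2 H
  1 × C: 1 H
  1 × C: no H
  1 × F: no H
  1 × N (aromatic): no H
  Total hydrogens = 12.
Molecular formula: C11H12FNO2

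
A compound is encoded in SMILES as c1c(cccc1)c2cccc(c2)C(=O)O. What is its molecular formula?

C13H10O2

Heavy atoms from the SMILES: 13 C, 2 O.
Implicit hydrogens by atom environment:
  9 × C (aromatic): 1 H each → 9
  3 × C (aromatic): no H
  1 × C: no H
  1 × O: 1 H
  1 × O: no H
  Total hydrogens = 10.
Molecular formula: C13H10O2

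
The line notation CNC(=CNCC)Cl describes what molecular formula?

C5H11ClN2

Heavy atoms from the SMILES: 5 C, 1 Cl, 2 N.
Implicit hydrogens by atom environment:
  2 × C: 3 H each → 6
  2 × N: 1 H each → 2
  1 × C: 2 H
  1 × C: 1 H
  1 × C: no H
  1 × Cl: no H
  Total hydrogens = 11.
Molecular formula: C5H11ClN2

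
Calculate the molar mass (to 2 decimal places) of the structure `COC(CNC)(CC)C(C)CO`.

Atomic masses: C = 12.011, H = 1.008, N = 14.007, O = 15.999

Molecular formula: C9H21NO2.
M = 9×12.011 + 21×1.008 + 1×14.007 + 2×15.999 = 175.27 g/mol.

175.27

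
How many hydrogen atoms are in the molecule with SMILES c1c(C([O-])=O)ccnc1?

4

Hydrogens are implicit in SMILES; fill each atom to its normal valence:
  4 × C (aromatic): 1 H each → 4
  1 × C (aromatic): no H
  1 × C: no H
  1 × N (aromatic): no H
  1 × O: no H
  1 × O (charge -1): no H
  Total hydrogens = 4.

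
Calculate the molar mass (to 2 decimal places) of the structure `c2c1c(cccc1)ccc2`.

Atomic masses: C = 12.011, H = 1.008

Molecular formula: C10H8.
M = 10×12.011 + 8×1.008 = 128.17 g/mol.

128.17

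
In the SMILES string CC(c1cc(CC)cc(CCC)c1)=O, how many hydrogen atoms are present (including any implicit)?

Hydrogens are implicit in SMILES; fill each atom to its normal valence:
  3 × C: 3 H each → 9
  3 × C: 2 H each → 6
  3 × C (aromatic): 1 H each → 3
  3 × C (aromatic): no H
  1 × C: no H
  1 × O: no H
  Total hydrogens = 18.

18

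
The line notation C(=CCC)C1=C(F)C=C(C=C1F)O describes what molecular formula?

C10H10F2O

Heavy atoms from the SMILES: 10 C, 2 F, 1 O.
Implicit hydrogens by atom environment:
  4 × C (aromatic): no H
  2 × C (aromatic): 1 H each → 2
  2 × C: 1 H each → 2
  2 × F: no H
  1 × C: 3 H
  1 × C: 2 H
  1 × O: 1 H
  Total hydrogens = 10.
Molecular formula: C10H10F2O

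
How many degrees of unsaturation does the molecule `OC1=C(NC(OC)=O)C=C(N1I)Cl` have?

4

Molecular formula from the SMILES: C6H6ClIN2O3.
DoU = (2C + 2 + N − H − X)/2 = (2·6 + 2 + 2 − 6 − 2)/2 = 8/2 = 4.
(Structurally: 1 ring(s) + 3 π bond(s) = 4.)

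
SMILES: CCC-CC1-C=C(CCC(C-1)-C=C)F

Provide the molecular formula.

C13H21F

Heavy atoms from the SMILES: 13 C, 1 F.
Implicit hydrogens by atom environment:
  7 × C: 2 H each → 14
  4 × C: 1 H each → 4
  1 × C: 3 H
  1 × C: no H
  1 × F: no H
  Total hydrogens = 21.
Molecular formula: C13H21F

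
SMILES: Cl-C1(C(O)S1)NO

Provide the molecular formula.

Heavy atoms from the SMILES: 2 C, 1 Cl, 1 N, 2 O, 1 S.
Implicit hydrogens by atom environment:
  2 × O: 1 H each → 2
  1 × C: 1 H
  1 × C: no H
  1 × Cl: no H
  1 × N: 1 H
  1 × S: no H
  Total hydrogens = 4.
Molecular formula: C2H4ClNO2S

C2H4ClNO2S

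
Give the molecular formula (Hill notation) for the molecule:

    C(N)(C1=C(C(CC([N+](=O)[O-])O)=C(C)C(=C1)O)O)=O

C10H12N2O6

Heavy atoms from the SMILES: 10 C, 2 N, 6 O.
Implicit hydrogens by atom environment:
  5 × C (aromatic): no H
  3 × O: 1 H each → 3
  2 × O: no H
  1 × C: 3 H
  1 × C: 2 H
  1 × C (aromatic): 1 H
  1 × C: 1 H
  1 × C: no H
  1 × N: 2 H
  1 × N (charge +1): no H
  1 × O (charge -1): no H
  Total hydrogens = 12.
Molecular formula: C10H12N2O6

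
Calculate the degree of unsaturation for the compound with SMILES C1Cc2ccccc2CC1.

Molecular formula from the SMILES: C10H12.
DoU = (2C + 2 + N − H − X)/2 = (2·10 + 2 + 0 − 12 − 0)/2 = 10/2 = 5.
(Structurally: 2 ring(s) + 3 π bond(s) = 5.)

5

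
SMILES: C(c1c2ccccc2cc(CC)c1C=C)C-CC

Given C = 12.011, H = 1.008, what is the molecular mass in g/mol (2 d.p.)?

Molecular formula: C18H22.
M = 18×12.011 + 22×1.008 = 238.37 g/mol.

238.37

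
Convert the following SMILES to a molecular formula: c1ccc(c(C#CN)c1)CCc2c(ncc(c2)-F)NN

Heavy atoms from the SMILES: 15 C, 1 F, 4 N.
Implicit hydrogens by atom environment:
  6 × C (aromatic): 1 H each → 6
  5 × C (aromatic): no H
  2 × C: 2 H each → 4
  2 × C: no H
  2 × N: 2 H each → 4
  1 × F: no H
  1 × N: 1 H
  1 × N (aromatic): no H
  Total hydrogens = 15.
Molecular formula: C15H15FN4

C15H15FN4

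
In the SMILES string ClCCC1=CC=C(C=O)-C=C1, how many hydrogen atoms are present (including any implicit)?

9

Hydrogens are implicit in SMILES; fill each atom to its normal valence:
  4 × C (aromatic): 1 H each → 4
  2 × C: 2 H each → 4
  2 × C (aromatic): no H
  1 × C: 1 H
  1 × Cl: no H
  1 × O: no H
  Total hydrogens = 9.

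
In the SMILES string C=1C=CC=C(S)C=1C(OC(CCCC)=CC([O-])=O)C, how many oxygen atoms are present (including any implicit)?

3

The symbol for oxygen appears 3 times in the SMILES.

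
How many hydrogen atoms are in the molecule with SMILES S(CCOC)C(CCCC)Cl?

17

Hydrogens are implicit in SMILES; fill each atom to its normal valence:
  5 × C: 2 H each → 10
  2 × C: 3 H each → 6
  1 × C: 1 H
  1 × Cl: no H
  1 × O: no H
  1 × S: no H
  Total hydrogens = 17.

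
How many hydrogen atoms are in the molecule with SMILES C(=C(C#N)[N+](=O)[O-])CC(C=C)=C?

8

Hydrogens are implicit in SMILES; fill each atom to its normal valence:
  3 × C: 2 H each → 6
  3 × C: no H
  2 × C: 1 H each → 2
  1 × N: no H
  1 × N (charge +1): no H
  1 × O: no H
  1 × O (charge -1): no H
  Total hydrogens = 8.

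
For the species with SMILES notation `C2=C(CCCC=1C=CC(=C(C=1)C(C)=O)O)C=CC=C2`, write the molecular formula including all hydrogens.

Heavy atoms from the SMILES: 17 C, 2 O.
Implicit hydrogens by atom environment:
  8 × C (aromatic): 1 H each → 8
  4 × C (aromatic): no H
  3 × C: 2 H each → 6
  1 × C: 3 H
  1 × C: no H
  1 × O: 1 H
  1 × O: no H
  Total hydrogens = 18.
Molecular formula: C17H18O2

C17H18O2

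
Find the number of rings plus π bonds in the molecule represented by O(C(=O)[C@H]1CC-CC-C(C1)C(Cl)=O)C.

3

Molecular formula from the SMILES: C10H15ClO3.
DoU = (2C + 2 + N − H − X)/2 = (2·10 + 2 + 0 − 15 − 1)/2 = 6/2 = 3.
(Structurally: 1 ring(s) + 2 π bond(s) = 3.)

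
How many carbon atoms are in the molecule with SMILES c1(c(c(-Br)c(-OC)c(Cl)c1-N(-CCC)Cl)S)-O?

10

The symbol for carbon appears 10 times in the SMILES. Lowercase c denotes aromatic carbon and counts toward C.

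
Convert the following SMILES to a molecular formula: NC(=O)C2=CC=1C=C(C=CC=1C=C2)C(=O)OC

C13H11NO3

Heavy atoms from the SMILES: 13 C, 1 N, 3 O.
Implicit hydrogens by atom environment:
  6 × C (aromatic): 1 H each → 6
  4 × C (aromatic): no H
  3 × O: no H
  2 × C: no H
  1 × C: 3 H
  1 × N: 2 H
  Total hydrogens = 11.
Molecular formula: C13H11NO3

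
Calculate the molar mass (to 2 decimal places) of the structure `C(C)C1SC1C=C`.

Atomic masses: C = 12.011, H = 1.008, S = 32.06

Molecular formula: C6H10S.
M = 6×12.011 + 10×1.008 + 1×32.06 = 114.21 g/mol.

114.21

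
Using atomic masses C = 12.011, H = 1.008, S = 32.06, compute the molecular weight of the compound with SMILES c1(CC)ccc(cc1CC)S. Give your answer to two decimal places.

166.28

Molecular formula: C10H14S.
M = 10×12.011 + 14×1.008 + 1×32.06 = 166.28 g/mol.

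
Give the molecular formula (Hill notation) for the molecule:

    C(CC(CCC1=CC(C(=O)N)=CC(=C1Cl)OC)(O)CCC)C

Heavy atoms from the SMILES: 17 C, 1 Cl, 1 N, 3 O.
Implicit hydrogens by atom environment:
  6 × C: 2 H each → 12
  4 × C (aromatic): no H
  3 × C: 3 H each → 9
  2 × C (aromatic): 1 H each → 2
  2 × C: no H
  2 × O: no H
  1 × Cl: no H
  1 × N: 2 H
  1 × O: 1 H
  Total hydrogens = 26.
Molecular formula: C17H26ClNO3

C17H26ClNO3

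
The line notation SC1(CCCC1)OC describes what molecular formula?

C6H12OS

Heavy atoms from the SMILES: 6 C, 1 O, 1 S.
Implicit hydrogens by atom environment:
  4 × C: 2 H each → 8
  1 × C: 3 H
  1 × C: no H
  1 × O: no H
  1 × S: 1 H
  Total hydrogens = 12.
Molecular formula: C6H12OS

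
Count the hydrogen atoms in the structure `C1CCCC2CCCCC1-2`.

Hydrogens are implicit in SMILES; fill each atom to its normal valence:
  8 × C: 2 H each → 16
  2 × C: 1 H each → 2
  Total hydrogens = 18.

18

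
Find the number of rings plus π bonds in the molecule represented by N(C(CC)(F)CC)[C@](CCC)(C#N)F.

Molecular formula from the SMILES: C10H18F2N2.
DoU = (2C + 2 + N − H − X)/2 = (2·10 + 2 + 2 − 18 − 2)/2 = 4/2 = 2.
(Structurally: 0 ring(s) + 2 π bond(s) = 2.)

2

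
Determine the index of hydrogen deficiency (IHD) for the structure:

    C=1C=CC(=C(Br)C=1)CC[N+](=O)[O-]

5

Molecular formula from the SMILES: C8H8BrNO2.
DoU = (2C + 2 + N − H − X)/2 = (2·8 + 2 + 1 − 8 − 1)/2 = 10/2 = 5.
(Structurally: 1 ring(s) + 4 π bond(s) = 5.)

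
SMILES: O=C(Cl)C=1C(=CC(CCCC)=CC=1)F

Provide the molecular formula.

C11H12ClFO

Heavy atoms from the SMILES: 11 C, 1 Cl, 1 F, 1 O.
Implicit hydrogens by atom environment:
  3 × C: 2 H each → 6
  3 × C (aromatic): 1 H each → 3
  3 × C (aromatic): no H
  1 × C: 3 H
  1 × C: no H
  1 × Cl: no H
  1 × F: no H
  1 × O: no H
  Total hydrogens = 12.
Molecular formula: C11H12ClFO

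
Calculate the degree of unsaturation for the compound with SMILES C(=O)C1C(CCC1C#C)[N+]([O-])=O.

Molecular formula from the SMILES: C8H9NO3.
DoU = (2C + 2 + N − H − X)/2 = (2·8 + 2 + 1 − 9 − 0)/2 = 10/2 = 5.
(Structurally: 1 ring(s) + 4 π bond(s) = 5.)

5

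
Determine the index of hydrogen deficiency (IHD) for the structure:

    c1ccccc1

Molecular formula from the SMILES: C6H6.
DoU = (2C + 2 + N − H − X)/2 = (2·6 + 2 + 0 − 6 − 0)/2 = 8/2 = 4.
(Structurally: 1 ring(s) + 3 π bond(s) = 4.)

4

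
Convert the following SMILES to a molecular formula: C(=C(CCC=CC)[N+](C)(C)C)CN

C11H23N2+

Heavy atoms from the SMILES: 11 C, 2 N.
Implicit hydrogens by atom environment:
  4 × C: 3 H each → 12
  3 × C: 2 H each → 6
  3 × C: 1 H each → 3
  1 × C: no H
  1 × N: 2 H
  1 × N (charge +1): no H
  Total hydrogens = 23.
Net charge +1.
Molecular formula: C11H23N2+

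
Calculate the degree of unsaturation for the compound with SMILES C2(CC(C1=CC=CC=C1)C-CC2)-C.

5

Molecular formula from the SMILES: C13H18.
DoU = (2C + 2 + N − H − X)/2 = (2·13 + 2 + 0 − 18 − 0)/2 = 10/2 = 5.
(Structurally: 2 ring(s) + 3 π bond(s) = 5.)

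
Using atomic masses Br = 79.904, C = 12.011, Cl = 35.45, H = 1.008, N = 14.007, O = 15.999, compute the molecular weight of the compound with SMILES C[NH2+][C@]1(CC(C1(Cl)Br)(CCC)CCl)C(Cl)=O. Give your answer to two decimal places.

352.50

Molecular formula: C10H16BrCl3NO+.
M = 1×79.904 + 10×12.011 + 3×35.45 + 16×1.008 + 1×14.007 + 1×15.999 = 352.50 g/mol.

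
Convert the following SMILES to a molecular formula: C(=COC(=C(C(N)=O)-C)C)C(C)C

C10H17NO2

Heavy atoms from the SMILES: 10 C, 1 N, 2 O.
Implicit hydrogens by atom environment:
  4 × C: 3 H each → 12
  3 × C: 1 H each → 3
  3 × C: no H
  2 × O: no H
  1 × N: 2 H
  Total hydrogens = 17.
Molecular formula: C10H17NO2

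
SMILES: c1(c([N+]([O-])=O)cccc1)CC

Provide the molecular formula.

Heavy atoms from the SMILES: 8 C, 1 N, 2 O.
Implicit hydrogens by atom environment:
  4 × C (aromatic): 1 H each → 4
  2 × C (aromatic): no H
  1 × C: 3 H
  1 × C: 2 H
  1 × N (charge +1): no H
  1 × O: no H
  1 × O (charge -1): no H
  Total hydrogens = 9.
Molecular formula: C8H9NO2

C8H9NO2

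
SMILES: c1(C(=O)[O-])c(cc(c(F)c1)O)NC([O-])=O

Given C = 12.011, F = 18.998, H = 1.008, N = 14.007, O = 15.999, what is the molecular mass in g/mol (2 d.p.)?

213.12

Molecular formula: [C8H4FNO5]2-.
M = 8×12.011 + 1×18.998 + 4×1.008 + 1×14.007 + 5×15.999 = 213.12 g/mol.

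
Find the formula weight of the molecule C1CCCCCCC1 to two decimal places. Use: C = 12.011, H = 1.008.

Molecular formula: C8H16.
M = 8×12.011 + 16×1.008 = 112.22 g/mol.

112.22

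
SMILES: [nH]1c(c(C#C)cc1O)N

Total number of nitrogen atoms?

2

The symbol for nitrogen appears 2 times in the SMILES.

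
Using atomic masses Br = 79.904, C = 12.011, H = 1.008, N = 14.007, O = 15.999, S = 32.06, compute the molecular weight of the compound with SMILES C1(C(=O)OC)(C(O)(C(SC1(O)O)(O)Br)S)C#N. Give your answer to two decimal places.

Molecular formula: C7H8BrNO6S2.
M = 1×79.904 + 7×12.011 + 8×1.008 + 1×14.007 + 6×15.999 + 2×32.06 = 346.17 g/mol.

346.17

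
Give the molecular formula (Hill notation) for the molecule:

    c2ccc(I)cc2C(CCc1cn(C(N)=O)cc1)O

C14H15IN2O2

Heavy atoms from the SMILES: 14 C, 1 I, 2 N, 2 O.
Implicit hydrogens by atom environment:
  7 × C (aromatic): 1 H each → 7
  3 × C (aromatic): no H
  2 × C: 2 H each → 4
  1 × C: 1 H
  1 × C: no H
  1 × I: no H
  1 × N: 2 H
  1 × N (aromatic): no H
  1 × O: 1 H
  1 × O: no H
  Total hydrogens = 15.
Molecular formula: C14H15IN2O2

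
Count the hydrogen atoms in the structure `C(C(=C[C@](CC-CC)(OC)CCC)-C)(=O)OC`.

26

Hydrogens are implicit in SMILES; fill each atom to its normal valence:
  5 × C: 3 H each → 15
  5 × C: 2 H each → 10
  3 × C: no H
  3 × O: no H
  1 × C: 1 H
  Total hydrogens = 26.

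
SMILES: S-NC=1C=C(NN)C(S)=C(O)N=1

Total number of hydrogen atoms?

8

Hydrogens are implicit in SMILES; fill each atom to its normal valence:
  4 × C (aromatic): no H
  2 × N: 1 H each → 2
  2 × S: 1 H each → 2
  1 × C (aromatic): 1 H
  1 × N: 2 H
  1 × N (aromatic): no H
  1 × O: 1 H
  Total hydrogens = 8.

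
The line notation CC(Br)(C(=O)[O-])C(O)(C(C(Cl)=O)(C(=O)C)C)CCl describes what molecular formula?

C10H12BrCl2O5-

Heavy atoms from the SMILES: 1 Br, 10 C, 2 Cl, 5 O.
Implicit hydrogens by atom environment:
  6 × C: no H
  3 × C: 3 H each → 9
  3 × O: no H
  2 × Cl: no H
  1 × Br: no H
  1 × C: 2 H
  1 × O: 1 H
  1 × O (charge -1): no H
  Total hydrogens = 12.
Net charge -1.
Molecular formula: C10H12BrCl2O5-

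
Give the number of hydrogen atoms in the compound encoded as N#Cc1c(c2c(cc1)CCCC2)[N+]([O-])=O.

10

Hydrogens are implicit in SMILES; fill each atom to its normal valence:
  4 × C: 2 H each → 8
  4 × C (aromatic): no H
  2 × C (aromatic): 1 H each → 2
  1 × C: no H
  1 × N: no H
  1 × N (charge +1): no H
  1 × O: no H
  1 × O (charge -1): no H
  Total hydrogens = 10.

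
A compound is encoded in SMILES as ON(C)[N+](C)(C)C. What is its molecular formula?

Heavy atoms from the SMILES: 4 C, 2 N, 1 O.
Implicit hydrogens by atom environment:
  4 × C: 3 H each → 12
  1 × N: no H
  1 × N (charge +1): no H
  1 × O: 1 H
  Total hydrogens = 13.
Net charge +1.
Molecular formula: C4H13N2O+

C4H13N2O+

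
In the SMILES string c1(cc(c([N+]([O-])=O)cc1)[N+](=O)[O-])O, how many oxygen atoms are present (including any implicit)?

5

The symbol for oxygen appears 5 times in the SMILES.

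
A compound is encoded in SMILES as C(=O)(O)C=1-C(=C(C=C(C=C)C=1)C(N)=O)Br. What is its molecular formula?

C10H8BrNO3

Heavy atoms from the SMILES: 1 Br, 10 C, 1 N, 3 O.
Implicit hydrogens by atom environment:
  4 × C (aromatic): no H
  2 × C (aromatic): 1 H each → 2
  2 × C: no H
  2 × O: no H
  1 × Br: no H
  1 × C: 2 H
  1 × C: 1 H
  1 × N: 2 H
  1 × O: 1 H
  Total hydrogens = 8.
Molecular formula: C10H8BrNO3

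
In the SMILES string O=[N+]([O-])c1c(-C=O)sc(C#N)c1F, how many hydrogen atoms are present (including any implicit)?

Hydrogens are implicit in SMILES; fill each atom to its normal valence:
  4 × C (aromatic): no H
  2 × O: no H
  1 × C: 1 H
  1 × C: no H
  1 × F: no H
  1 × N: no H
  1 × N (charge +1): no H
  1 × O (charge -1): no H
  1 × S (aromatic): no H
  Total hydrogens = 1.

1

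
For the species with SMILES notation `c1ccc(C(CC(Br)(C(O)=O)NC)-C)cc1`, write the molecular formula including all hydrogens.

Heavy atoms from the SMILES: 1 Br, 12 C, 1 N, 2 O.
Implicit hydrogens by atom environment:
  5 × C (aromatic): 1 H each → 5
  2 × C: 3 H each → 6
  2 × C: no H
  1 × Br: no H
  1 × C: 2 H
  1 × C: 1 H
  1 × C (aromatic): no H
  1 × N: 1 H
  1 × O: 1 H
  1 × O: no H
  Total hydrogens = 16.
Molecular formula: C12H16BrNO2

C12H16BrNO2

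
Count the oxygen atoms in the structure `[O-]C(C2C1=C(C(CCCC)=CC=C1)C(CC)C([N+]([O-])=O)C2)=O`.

The symbol for oxygen appears 4 times in the SMILES.

4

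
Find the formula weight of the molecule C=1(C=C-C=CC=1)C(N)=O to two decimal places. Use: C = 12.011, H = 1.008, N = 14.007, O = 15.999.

Molecular formula: C7H7NO.
M = 7×12.011 + 7×1.008 + 1×14.007 + 1×15.999 = 121.14 g/mol.

121.14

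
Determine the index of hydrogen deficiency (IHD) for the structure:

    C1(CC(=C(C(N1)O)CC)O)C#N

4

Molecular formula from the SMILES: C8H12N2O2.
DoU = (2C + 2 + N − H − X)/2 = (2·8 + 2 + 2 − 12 − 0)/2 = 8/2 = 4.
(Structurally: 1 ring(s) + 3 π bond(s) = 4.)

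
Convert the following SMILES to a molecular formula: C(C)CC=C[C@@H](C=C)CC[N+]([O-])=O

C10H17NO2

Heavy atoms from the SMILES: 10 C, 1 N, 2 O.
Implicit hydrogens by atom environment:
  5 × C: 2 H each → 10
  4 × C: 1 H each → 4
  1 × C: 3 H
  1 × N (charge +1): no H
  1 × O: no H
  1 × O (charge -1): no H
  Total hydrogens = 17.
Molecular formula: C10H17NO2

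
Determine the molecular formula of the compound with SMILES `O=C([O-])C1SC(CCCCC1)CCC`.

C11H19O2S-

Heavy atoms from the SMILES: 11 C, 2 O, 1 S.
Implicit hydrogens by atom environment:
  7 × C: 2 H each → 14
  2 × C: 1 H each → 2
  1 × C: 3 H
  1 × C: no H
  1 × O: no H
  1 × O (charge -1): no H
  1 × S: no H
  Total hydrogens = 19.
Net charge -1.
Molecular formula: C11H19O2S-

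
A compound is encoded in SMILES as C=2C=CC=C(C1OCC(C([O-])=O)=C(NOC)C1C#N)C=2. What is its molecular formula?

C14H13N2O4-

Heavy atoms from the SMILES: 14 C, 2 N, 4 O.
Implicit hydrogens by atom environment:
  5 × C (aromatic): 1 H each → 5
  4 × C: no H
  3 × O: no H
  2 × C: 1 H each → 2
  1 × C: 3 H
  1 × C: 2 H
  1 × C (aromatic): no H
  1 × N: 1 H
  1 × N: no H
  1 × O (charge -1): no H
  Total hydrogens = 13.
Net charge -1.
Molecular formula: C14H13N2O4-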